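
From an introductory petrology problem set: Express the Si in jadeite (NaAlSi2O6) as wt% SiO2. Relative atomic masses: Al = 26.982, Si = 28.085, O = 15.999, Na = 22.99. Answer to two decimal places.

M(NaAlSi2O6) = 202.136 g/mol; M(SiO2) = 60.083 g/mol.
Moles SiO2 per formula unit = 2 Si ÷ 1 = 2.0000.
SiO2 fraction = (2.0000 × 60.083) / 202.136 = 120.166/202.136 = 0.5945.

59.45 wt%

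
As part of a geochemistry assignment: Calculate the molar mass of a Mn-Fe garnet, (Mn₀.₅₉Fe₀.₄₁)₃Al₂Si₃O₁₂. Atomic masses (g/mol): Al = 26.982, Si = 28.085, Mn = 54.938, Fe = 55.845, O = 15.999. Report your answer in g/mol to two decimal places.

496.14 g/mol

M = 1.77(54.938) + 1.23(55.845) + 2(26.982) + 3(28.085) + 12(15.999)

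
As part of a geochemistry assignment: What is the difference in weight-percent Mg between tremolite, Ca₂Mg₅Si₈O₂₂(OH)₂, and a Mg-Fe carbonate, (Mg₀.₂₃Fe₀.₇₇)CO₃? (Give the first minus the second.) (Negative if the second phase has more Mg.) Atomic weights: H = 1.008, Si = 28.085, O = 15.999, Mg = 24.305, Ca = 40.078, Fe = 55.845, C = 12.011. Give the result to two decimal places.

First mineral: 121.525 g Mg in 812.353 g formula = 14.96 wt% Mg.
Second mineral: 5.590 g Mg in 108.599 g formula = 5.15 wt% Mg.
14.96% − 5.15% gives a difference of 9.81 percentage points.

9.81 percentage points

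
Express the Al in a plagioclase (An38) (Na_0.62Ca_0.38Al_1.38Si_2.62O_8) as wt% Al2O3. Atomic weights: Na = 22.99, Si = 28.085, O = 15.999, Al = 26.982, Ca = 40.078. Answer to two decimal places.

26.22 wt%

M(Na_0.62Ca_0.38Al_1.38Si_2.62O_8) = 268.293 g/mol; M(Al2O3) = 101.961 g/mol.
Moles Al2O3 per formula unit = 1.38 Al ÷ 2 = 0.6900.
Al2O3 fraction = (0.6900 × 101.961) / 268.293 = 70.353/268.293 = 0.2622.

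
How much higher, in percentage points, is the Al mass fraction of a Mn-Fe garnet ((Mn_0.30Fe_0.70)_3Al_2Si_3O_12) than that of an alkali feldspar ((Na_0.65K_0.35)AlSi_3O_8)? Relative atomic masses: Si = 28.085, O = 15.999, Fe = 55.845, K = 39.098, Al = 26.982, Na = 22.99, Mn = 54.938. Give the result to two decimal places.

M((Mn_0.30Fe_0.70)_3Al_2Si_3O_12) = 496.926 g/mol, so wt% Al = 53.964/496.926 × 100 = 10.86%.
M((Na_0.65K_0.35)AlSi_3O_8) = 267.857 g/mol, so wt% Al = 26.982/267.857 × 100 = 10.07%.
10.86 − 10.07 = 0.79 pp.

0.79 percentage points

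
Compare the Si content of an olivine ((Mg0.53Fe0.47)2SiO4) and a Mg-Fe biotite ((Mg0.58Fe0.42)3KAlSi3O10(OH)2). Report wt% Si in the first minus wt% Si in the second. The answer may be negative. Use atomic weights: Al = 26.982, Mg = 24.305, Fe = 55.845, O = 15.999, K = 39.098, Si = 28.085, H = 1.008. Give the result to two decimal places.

M((Mg0.53Fe0.47)2SiO4) = 170.339 g/mol, so wt% Si = 28.085/170.339 × 100 = 16.49%.
M((Mg0.58Fe0.42)3KAlSi3O10(OH)2) = 456.994 g/mol, so wt% Si = 84.255/456.994 × 100 = 18.44%.
16.49 − 18.44 = -1.95 pp.

-1.95 percentage points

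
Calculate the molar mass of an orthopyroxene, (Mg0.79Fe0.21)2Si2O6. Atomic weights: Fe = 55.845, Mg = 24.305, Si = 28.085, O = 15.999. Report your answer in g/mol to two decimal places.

M = 1.58·24.305 + 0.42·55.845 + 2·28.085 + 6·15.999

214.02 g/mol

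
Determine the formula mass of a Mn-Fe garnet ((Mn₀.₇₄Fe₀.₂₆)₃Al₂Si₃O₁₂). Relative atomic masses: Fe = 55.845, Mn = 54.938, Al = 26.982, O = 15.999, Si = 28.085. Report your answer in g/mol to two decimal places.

M = 2.22(54.938) + 0.78(55.845) + 2(26.982) + 3(28.085) + 12(15.999)

495.73 g/mol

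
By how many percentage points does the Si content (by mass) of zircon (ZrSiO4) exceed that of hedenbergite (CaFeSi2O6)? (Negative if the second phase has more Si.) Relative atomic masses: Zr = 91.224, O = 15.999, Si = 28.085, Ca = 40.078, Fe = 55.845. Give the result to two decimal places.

-7.32 percentage points

First mineral: 28.085 g Si in 183.305 g formula = 15.32 wt% Si.
Second mineral: 56.170 g Si in 248.087 g formula = 22.64 wt% Si.
15.32% − 22.64% gives a difference of -7.32 percentage points.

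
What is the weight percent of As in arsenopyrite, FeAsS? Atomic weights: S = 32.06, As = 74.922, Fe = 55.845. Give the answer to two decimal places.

Molar mass of FeAsS: 1×55.845 + 1×74.922 + 1×32.06 = 162.827 g/mol.
Mass of As per formula unit: 1 × 74.922 = 74.922 g.
Weight fraction As = 74.922 / 162.827 = 0.4601.

46.01 wt%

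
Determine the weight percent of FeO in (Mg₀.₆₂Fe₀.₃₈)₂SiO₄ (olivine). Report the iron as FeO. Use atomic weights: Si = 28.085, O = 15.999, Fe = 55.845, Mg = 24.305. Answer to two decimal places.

Molar mass of (Mg₀.₆₂Fe₀.₃₈)₂SiO₄ = 1.24·24.305 + 0.76·55.845 + 1·28.085 + 4·15.999 = 164.661 g/mol.
Each formula unit contains 0.76 Fe, equivalent to 0.76/1 = 0.7600 mol FeO.
M(FeO) = 1×55.845 + 1×15.999 = 71.844 g/mol.
Mass of FeO per formula unit = 0.7600 × 71.844 = 54.601 g.
FeO wt% = 54.601 / 164.661 × 100 = 33.16%.

33.16 wt%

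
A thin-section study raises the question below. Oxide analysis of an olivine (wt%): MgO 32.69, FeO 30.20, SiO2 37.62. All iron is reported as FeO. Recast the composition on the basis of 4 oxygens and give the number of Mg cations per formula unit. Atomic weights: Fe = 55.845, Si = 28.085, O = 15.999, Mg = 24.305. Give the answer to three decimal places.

1.306 Mg apfu

MgO: 32.69/40.304 = 0.81109 mol → 0.81109 mol Mg, 0.81109 mol O.
FeO: 30.20/71.844 = 0.42036 mol → 0.42036 mol Fe, 0.42036 mol O.
SiO2: 37.62/60.083 = 0.62613 mol → 0.62613 mol Si, 1.25226 mol O.
Total oxygen = 2.48371 mol. Normalization factor = 4/2.48371 = 1.61049.
Mg per 4 O = 0.81109 × 1.61049 = 1.306.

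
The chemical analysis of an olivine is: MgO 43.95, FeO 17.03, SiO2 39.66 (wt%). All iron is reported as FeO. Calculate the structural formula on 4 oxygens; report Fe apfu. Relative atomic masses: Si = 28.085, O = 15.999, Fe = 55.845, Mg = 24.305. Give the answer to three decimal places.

MgO: 43.95/40.304 = 1.09046 mol → 1.09046 mol Mg, 1.09046 mol O.
FeO: 17.03/71.844 = 0.23704 mol → 0.23704 mol Fe, 0.23704 mol O.
SiO2: 39.66/60.083 = 0.66009 mol → 0.66009 mol Si, 1.32018 mol O.
Total oxygen = 2.64768 mol. Normalization factor = 4/2.64768 = 1.51076.
Fe per 4 O = 0.23704 × 1.51076 = 0.358.

0.358 Fe apfu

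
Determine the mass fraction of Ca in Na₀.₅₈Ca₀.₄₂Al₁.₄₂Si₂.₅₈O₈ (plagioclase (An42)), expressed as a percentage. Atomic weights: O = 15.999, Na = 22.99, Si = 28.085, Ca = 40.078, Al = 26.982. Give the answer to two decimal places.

Molar mass of Na₀.₅₈Ca₀.₄₂Al₁.₄₂Si₂.₅₈O₈: 0.58×22.99 + 0.42×40.078 + 1.42×26.982 + 2.58×28.085 + 8×15.999 = 268.933 g/mol.
Mass of Ca per formula unit: 0.42 × 40.078 = 16.833 g.
Weight fraction Ca = 16.833 / 268.933 = 0.0626.

6.26 wt%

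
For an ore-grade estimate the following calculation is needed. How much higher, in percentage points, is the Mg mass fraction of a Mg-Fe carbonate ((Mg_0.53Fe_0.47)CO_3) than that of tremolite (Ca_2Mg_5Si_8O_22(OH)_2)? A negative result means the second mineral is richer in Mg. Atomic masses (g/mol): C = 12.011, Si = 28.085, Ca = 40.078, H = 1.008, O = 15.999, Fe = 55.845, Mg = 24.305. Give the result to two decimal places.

-1.97 percentage points

M((Mg_0.53Fe_0.47)CO_3) = 99.137 g/mol, so wt% Mg = 12.882/99.137 × 100 = 12.99%.
M(Ca_2Mg_5Si_8O_22(OH)_2) = 812.353 g/mol, so wt% Mg = 121.525/812.353 × 100 = 14.96%.
12.99 − 14.96 = -1.97 pp.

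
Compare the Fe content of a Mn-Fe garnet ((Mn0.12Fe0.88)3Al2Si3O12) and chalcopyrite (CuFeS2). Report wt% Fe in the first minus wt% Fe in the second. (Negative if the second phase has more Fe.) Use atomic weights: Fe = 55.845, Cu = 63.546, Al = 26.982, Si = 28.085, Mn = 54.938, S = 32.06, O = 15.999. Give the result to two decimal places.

-0.79 percentage points

M((Mn0.12Fe0.88)3Al2Si3O12) = 497.415 g/mol, so wt% Fe = 147.431/497.415 × 100 = 29.64%.
M(CuFeS2) = 183.511 g/mol, so wt% Fe = 55.845/183.511 × 100 = 30.43%.
29.64 − 30.43 = -0.79 pp.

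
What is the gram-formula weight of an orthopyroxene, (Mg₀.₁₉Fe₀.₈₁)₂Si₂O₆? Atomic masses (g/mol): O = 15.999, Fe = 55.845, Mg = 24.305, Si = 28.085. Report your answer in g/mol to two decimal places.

M = 0.38(24.305) + 1.62(55.845) + 2(28.085) + 6(15.999)

251.87 g/mol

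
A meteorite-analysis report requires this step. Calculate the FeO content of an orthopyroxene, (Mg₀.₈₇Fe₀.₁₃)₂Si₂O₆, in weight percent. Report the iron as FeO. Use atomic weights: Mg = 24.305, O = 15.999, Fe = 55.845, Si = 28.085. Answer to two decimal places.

M((Mg₀.₈₇Fe₀.₁₃)₂Si₂O₆) = 208.974 g/mol; M(FeO) = 71.844 g/mol.
Moles FeO per formula unit = 0.26 Fe ÷ 1 = 0.2600.
FeO fraction = (0.2600 × 71.844) / 208.974 = 18.679/208.974 = 0.0894.

8.94 wt%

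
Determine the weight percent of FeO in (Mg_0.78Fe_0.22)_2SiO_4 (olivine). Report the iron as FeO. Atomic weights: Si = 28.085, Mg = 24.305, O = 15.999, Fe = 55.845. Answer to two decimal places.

20.45 wt%

M((Mg_0.78Fe_0.22)_2SiO_4) = 154.569 g/mol; M(FeO) = 71.844 g/mol.
Moles FeO per formula unit = 0.44 Fe ÷ 1 = 0.4400.
FeO fraction = (0.4400 × 71.844) / 154.569 = 31.611/154.569 = 0.2045.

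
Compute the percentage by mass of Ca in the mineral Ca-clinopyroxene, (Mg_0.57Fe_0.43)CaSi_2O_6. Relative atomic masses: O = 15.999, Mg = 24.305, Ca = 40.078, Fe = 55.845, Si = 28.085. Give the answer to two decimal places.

Molar mass of (Mg_0.57Fe_0.43)CaSi_2O_6: 0.57×24.305 + 0.43×55.845 + 1×40.078 + 2×28.085 + 6×15.999 = 230.109 g/mol.
Mass of Ca per formula unit: 1 × 40.078 = 40.078 g.
Weight fraction Ca = 40.078 / 230.109 = 0.1742.

17.42 mass %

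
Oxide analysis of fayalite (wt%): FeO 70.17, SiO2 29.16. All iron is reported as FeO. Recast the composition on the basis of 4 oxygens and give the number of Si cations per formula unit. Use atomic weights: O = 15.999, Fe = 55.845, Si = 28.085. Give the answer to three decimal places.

0.997 Si apfu

70.17 wt% FeO ÷ 71.844 g/mol = 0.97670 mol, giving 0.97670 Fe and 0.97670 O.
29.16 wt% SiO2 ÷ 60.083 g/mol = 0.48533 mol, giving 0.48533 Si and 0.97066 O.
Oxygen sums to 1.94736; scaling by 4/1.94736 = 2.05406 puts the formula on 4 O.
Si: 0.48533 × 2.05406 = 0.997 atoms per formula unit.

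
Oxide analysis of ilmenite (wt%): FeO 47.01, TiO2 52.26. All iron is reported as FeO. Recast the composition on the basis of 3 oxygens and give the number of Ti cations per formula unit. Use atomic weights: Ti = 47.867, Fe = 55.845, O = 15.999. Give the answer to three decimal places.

1.000 Ti apfu

47.01 wt% FeO ÷ 71.844 g/mol = 0.65433 mol, giving 0.65433 Fe and 0.65433 O.
52.26 wt% TiO2 ÷ 79.865 g/mol = 0.65435 mol, giving 0.65435 Ti and 1.30870 O.
Oxygen sums to 1.96303; scaling by 3/1.96303 = 1.52825 puts the formula on 3 O.
Ti: 0.65435 × 1.52825 = 1.000 atoms per formula unit.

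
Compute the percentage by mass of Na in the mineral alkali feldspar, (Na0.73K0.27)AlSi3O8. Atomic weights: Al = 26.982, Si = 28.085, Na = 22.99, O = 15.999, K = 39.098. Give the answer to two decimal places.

M((Na0.73K0.27)AlSi3O8) = 266.568 g/mol.
Na contributes 0.73 × 22.99 = 16.783 g per mole.
16.783/266.568 = 0.0630 → 6.30%.

6.30 mass %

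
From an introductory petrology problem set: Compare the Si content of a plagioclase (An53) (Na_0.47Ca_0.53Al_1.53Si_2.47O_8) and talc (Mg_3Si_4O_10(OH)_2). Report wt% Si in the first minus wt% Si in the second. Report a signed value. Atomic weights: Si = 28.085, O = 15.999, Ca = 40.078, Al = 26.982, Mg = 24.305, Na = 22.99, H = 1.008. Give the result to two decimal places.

-3.99 percentage points

Si in Na_0.47Ca_0.53Al_1.53Si_2.47O_8: molar mass 270.691 g/mol; 2.47×28.085 = 69.370 g → 25.63 wt%.
Si in Mg_3Si_4O_10(OH)_2: molar mass 379.259 g/mol; 4×28.085 = 112.340 g → 29.62 wt%.
Difference = 25.63 − 29.62 = -3.99 percentage points.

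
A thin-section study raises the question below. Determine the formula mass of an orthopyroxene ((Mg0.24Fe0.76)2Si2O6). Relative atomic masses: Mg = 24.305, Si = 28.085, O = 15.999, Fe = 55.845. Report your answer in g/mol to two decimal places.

Mg: 0.48 × 24.305 = 11.6664
Fe: 1.52 × 55.845 = 84.8844
Si: 2 × 28.085 = 56.1700
O: 6 × 15.999 = 95.9940
Summing the contributions gives the formula mass.

248.71 g/mol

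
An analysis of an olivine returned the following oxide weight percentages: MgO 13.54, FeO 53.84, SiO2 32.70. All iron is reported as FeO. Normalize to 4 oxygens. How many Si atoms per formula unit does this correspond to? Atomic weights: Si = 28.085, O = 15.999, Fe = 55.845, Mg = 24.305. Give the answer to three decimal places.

MgO: 13.54/40.304 = 0.33595 mol → 0.33595 mol Mg, 0.33595 mol O.
FeO: 53.84/71.844 = 0.74940 mol → 0.74940 mol Fe, 0.74940 mol O.
SiO2: 32.70/60.083 = 0.54425 mol → 0.54425 mol Si, 1.08850 mol O.
Total oxygen = 2.17385 mol. Normalization factor = 4/2.17385 = 1.84005.
Si per 4 O = 0.54425 × 1.84005 = 1.001.

1.001 Si apfu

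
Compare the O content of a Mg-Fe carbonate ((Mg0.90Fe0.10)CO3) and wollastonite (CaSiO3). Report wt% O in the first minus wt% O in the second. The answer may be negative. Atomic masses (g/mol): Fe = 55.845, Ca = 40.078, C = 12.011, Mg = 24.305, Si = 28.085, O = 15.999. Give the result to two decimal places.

13.55 percentage points

O in (Mg0.90Fe0.10)CO3: molar mass 87.467 g/mol; 3×15.999 = 47.997 g → 54.87 wt%.
O in CaSiO3: molar mass 116.160 g/mol; 3×15.999 = 47.997 g → 41.32 wt%.
Difference = 54.87 − 41.32 = 13.55 percentage points.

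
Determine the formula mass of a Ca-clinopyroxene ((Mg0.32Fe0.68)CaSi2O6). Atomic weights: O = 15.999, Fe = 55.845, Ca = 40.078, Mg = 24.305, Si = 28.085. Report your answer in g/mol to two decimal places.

237.99 g/mol

Mg: 0.32 × 24.305 = 7.7776
Fe: 0.68 × 55.845 = 37.9746
Ca: 1 × 40.078 = 40.0780
Si: 2 × 28.085 = 56.1700
O: 6 × 15.999 = 95.9940
Summing the contributions gives the formula mass.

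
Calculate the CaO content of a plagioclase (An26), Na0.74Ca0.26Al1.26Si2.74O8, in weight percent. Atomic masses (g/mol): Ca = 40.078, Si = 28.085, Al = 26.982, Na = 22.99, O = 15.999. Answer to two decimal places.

Formula mass = 266.375 g/mol.
0.26 Ca → 0.2600 mol CaO per formula unit; M(CaO) = 56.077, so CaO mass = 14.580 g.
14.580/266.375 × 100 = 5.47 wt%.

5.47 wt%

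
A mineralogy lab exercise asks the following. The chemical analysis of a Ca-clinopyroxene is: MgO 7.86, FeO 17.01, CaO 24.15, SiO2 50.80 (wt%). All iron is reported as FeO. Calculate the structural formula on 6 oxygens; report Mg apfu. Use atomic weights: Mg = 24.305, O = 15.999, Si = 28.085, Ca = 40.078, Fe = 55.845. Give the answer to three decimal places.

MgO: 7.86/40.304 = 0.19502 mol → 0.19502 mol Mg, 0.19502 mol O.
FeO: 17.01/71.844 = 0.23676 mol → 0.23676 mol Fe, 0.23676 mol O.
CaO: 24.15/56.077 = 0.43066 mol → 0.43066 mol Ca, 0.43066 mol O.
SiO2: 50.80/60.083 = 0.84550 mol → 0.84550 mol Si, 1.69100 mol O.
Total oxygen = 2.55344 mol. Normalization factor = 6/2.55344 = 2.34977.
Mg per 6 O = 0.19502 × 2.34977 = 0.458.

0.458 Mg apfu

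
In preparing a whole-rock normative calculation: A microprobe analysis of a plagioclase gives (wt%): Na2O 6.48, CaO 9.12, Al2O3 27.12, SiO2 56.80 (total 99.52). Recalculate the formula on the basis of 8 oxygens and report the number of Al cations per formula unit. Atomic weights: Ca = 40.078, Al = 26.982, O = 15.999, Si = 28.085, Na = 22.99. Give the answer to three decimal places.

Na2O: 6.48/61.979 = 0.10455 mol → 0.20910 mol Na, 0.10455 mol O.
CaO: 9.12/56.077 = 0.16263 mol → 0.16263 mol Ca, 0.16263 mol O.
Al2O3: 27.12/101.961 = 0.26598 mol → 0.53196 mol Al, 0.79794 mol O.
SiO2: 56.80/60.083 = 0.94536 mol → 0.94536 mol Si, 1.89072 mol O.
Total oxygen = 2.95584 mol. Normalization factor = 8/2.95584 = 2.70651.
Al per 8 O = 0.53196 × 2.70651 = 1.440.

1.440 Al apfu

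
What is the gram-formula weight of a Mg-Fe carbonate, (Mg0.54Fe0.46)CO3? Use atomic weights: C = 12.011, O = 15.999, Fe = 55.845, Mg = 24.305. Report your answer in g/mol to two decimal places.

M = 0.54*24.305 + 0.46*55.845 + 1*12.011 + 3*15.999

98.82 g/mol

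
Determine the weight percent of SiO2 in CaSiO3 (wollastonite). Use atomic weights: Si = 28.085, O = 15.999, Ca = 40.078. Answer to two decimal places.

51.72 wt%

Formula mass = 116.160 g/mol.
1 Si → 1.0000 mol SiO2 per formula unit; M(SiO2) = 60.083, so SiO2 mass = 60.083 g.
60.083/116.160 × 100 = 51.72 wt%.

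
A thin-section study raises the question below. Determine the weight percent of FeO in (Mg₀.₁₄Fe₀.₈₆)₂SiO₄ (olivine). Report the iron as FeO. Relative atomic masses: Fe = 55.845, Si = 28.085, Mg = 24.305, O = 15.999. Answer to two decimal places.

63.39 wt%

Molar mass of (Mg₀.₁₄Fe₀.₈₆)₂SiO₄ = 0.28·24.305 + 1.72·55.845 + 1·28.085 + 4·15.999 = 194.940 g/mol.
Each formula unit contains 1.72 Fe, equivalent to 1.72/1 = 1.7200 mol FeO.
M(FeO) = 1×55.845 + 1×15.999 = 71.844 g/mol.
Mass of FeO per formula unit = 1.7200 × 71.844 = 123.572 g.
FeO wt% = 123.572 / 194.940 × 100 = 63.39%.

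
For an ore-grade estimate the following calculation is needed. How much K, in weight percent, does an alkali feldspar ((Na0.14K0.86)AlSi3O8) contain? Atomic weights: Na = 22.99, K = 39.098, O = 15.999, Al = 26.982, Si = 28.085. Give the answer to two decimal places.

12.18 weight percent

M((Na0.14K0.86)AlSi3O8) = 276.072 g/mol.
K contributes 0.86 × 39.098 = 33.624 g per mole.
33.624/276.072 = 0.1218 → 12.18%.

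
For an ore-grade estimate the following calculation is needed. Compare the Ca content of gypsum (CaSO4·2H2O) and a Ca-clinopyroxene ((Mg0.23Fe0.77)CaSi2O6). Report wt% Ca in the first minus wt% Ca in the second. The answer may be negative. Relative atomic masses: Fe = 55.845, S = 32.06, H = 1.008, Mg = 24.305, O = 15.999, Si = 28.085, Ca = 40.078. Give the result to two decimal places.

6.64 percentage points

M(CaSO4·2H2O) = 172.164 g/mol, so wt% Ca = 40.078/172.164 × 100 = 23.28%.
M((Mg0.23Fe0.77)CaSi2O6) = 240.833 g/mol, so wt% Ca = 40.078/240.833 × 100 = 16.64%.
23.28 − 16.64 = 6.64 pp.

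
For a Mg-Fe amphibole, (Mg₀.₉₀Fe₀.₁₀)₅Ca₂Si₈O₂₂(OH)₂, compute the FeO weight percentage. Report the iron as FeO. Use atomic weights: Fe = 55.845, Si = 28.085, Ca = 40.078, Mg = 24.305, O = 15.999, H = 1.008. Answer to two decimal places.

M((Mg₀.₉₀Fe₀.₁₀)₅Ca₂Si₈O₂₂(OH)₂) = 828.123 g/mol; M(FeO) = 71.844 g/mol.
Moles FeO per formula unit = 0.50 Fe ÷ 1 = 0.5000.
FeO fraction = (0.5000 × 71.844) / 828.123 = 35.922/828.123 = 0.0434.

4.34 wt%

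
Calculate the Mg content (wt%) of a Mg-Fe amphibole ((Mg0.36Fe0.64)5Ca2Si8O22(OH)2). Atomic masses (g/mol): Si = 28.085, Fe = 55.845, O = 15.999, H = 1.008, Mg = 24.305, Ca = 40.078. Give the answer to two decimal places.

Molar mass of (Mg0.36Fe0.64)5Ca2Si8O22(OH)2: 1.80·24.305 + 3.20·55.845 + 2·40.078 + 8·28.085 + 24·15.999 + 2·1.008 = 913.281 g/mol.
Mass of Mg per formula unit: 1.80 × 24.305 = 43.749 g.
Weight fraction Mg = 43.749 / 913.281 = 0.0479.

4.79 wt%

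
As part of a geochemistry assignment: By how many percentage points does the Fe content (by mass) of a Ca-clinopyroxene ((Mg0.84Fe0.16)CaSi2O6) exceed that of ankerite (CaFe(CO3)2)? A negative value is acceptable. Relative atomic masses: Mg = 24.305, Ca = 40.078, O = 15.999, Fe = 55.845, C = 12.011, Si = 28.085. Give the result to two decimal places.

Fe in (Mg0.84Fe0.16)CaSi2O6: molar mass 221.593 g/mol; 0.16×55.845 = 8.935 g → 4.03 wt%.
Fe in CaFe(CO3)2: molar mass 215.939 g/mol; 1×55.845 = 55.845 g → 25.86 wt%.
Difference = 4.03 − 25.86 = -21.83 percentage points.

-21.83 percentage points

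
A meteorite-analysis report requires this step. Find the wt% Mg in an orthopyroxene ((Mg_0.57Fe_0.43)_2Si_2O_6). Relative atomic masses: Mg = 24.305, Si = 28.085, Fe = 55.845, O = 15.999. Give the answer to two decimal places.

12.16 weight percent

Formula mass = 1.14*24.305 + 0.86*55.845 + 2*28.085 + 6*15.999 = 227.898 g/mol, of which 27.708 g is Mg.
So Mg makes up 27.708/227.898 = 0.1216 of the mass, i.e. 12.16%.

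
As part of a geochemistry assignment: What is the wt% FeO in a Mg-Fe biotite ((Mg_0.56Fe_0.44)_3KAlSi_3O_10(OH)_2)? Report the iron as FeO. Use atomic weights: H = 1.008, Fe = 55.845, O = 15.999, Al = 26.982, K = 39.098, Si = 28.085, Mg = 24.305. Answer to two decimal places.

20.67 wt%

M((Mg_0.56Fe_0.44)_3KAlSi_3O_10(OH)_2) = 458.887 g/mol; M(FeO) = 71.844 g/mol.
Moles FeO per formula unit = 1.32 Fe ÷ 1 = 1.3200.
FeO fraction = (1.3200 × 71.844) / 458.887 = 94.834/458.887 = 0.2067.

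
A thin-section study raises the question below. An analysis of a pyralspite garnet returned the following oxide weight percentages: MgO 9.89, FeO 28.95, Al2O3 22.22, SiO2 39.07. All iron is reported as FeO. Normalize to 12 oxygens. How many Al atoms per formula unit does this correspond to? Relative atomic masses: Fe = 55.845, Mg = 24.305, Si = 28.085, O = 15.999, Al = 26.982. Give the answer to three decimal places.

2.010 Al apfu

MgO: 9.89/40.304 = 0.24539 mol → 0.24539 mol Mg, 0.24539 mol O.
FeO: 28.95/71.844 = 0.40296 mol → 0.40296 mol Fe, 0.40296 mol O.
Al2O3: 22.22/101.961 = 0.21793 mol → 0.43586 mol Al, 0.65379 mol O.
SiO2: 39.07/60.083 = 0.65027 mol → 0.65027 mol Si, 1.30054 mol O.
Total oxygen = 2.60268 mol. Normalization factor = 12/2.60268 = 4.61063.
Al per 12 O = 0.43586 × 4.61063 = 2.010.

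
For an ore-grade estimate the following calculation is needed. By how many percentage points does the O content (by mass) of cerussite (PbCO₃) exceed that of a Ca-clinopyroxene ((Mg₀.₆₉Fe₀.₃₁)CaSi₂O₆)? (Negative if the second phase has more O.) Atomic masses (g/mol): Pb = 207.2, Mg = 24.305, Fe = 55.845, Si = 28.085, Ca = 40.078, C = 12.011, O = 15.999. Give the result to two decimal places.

-24.45 percentage points

M(PbCO₃) = 267.208 g/mol, so wt% O = 47.997/267.208 × 100 = 17.96%.
M((Mg₀.₆₉Fe₀.₃₁)CaSi₂O₆) = 226.324 g/mol, so wt% O = 95.994/226.324 × 100 = 42.41%.
17.96 − 42.41 = -24.45 pp.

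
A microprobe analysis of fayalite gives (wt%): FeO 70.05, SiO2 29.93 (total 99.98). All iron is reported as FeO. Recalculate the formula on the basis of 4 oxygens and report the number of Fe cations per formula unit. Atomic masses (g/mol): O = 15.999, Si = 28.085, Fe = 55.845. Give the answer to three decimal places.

70.05 wt% FeO ÷ 71.844 g/mol = 0.97503 mol, giving 0.97503 Fe and 0.97503 O.
29.93 wt% SiO2 ÷ 60.083 g/mol = 0.49814 mol, giving 0.49814 Si and 0.99628 O.
Oxygen sums to 1.97131; scaling by 4/1.97131 = 2.02911 puts the formula on 4 O.
Fe: 0.97503 × 2.02911 = 1.978 atoms per formula unit.

1.978 Fe apfu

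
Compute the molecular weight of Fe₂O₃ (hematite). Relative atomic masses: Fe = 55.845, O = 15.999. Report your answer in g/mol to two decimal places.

159.69 g/mol

The formula mass is the sum 2·55.845 + 3·15.999.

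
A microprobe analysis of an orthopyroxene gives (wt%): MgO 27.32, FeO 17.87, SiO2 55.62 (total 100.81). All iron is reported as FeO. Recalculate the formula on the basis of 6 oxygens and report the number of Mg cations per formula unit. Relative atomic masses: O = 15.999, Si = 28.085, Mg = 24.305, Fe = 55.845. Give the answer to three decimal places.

MgO (M=40.304): mol = 0.67785; Mg = 0.67785, O = 0.67785.
FeO (M=71.844): mol = 0.24873; Fe = 0.24873, O = 0.24873.
SiO2 (M=60.083): mol = 0.92572; Si = 0.92572, O = 1.85144.
ΣO = 2.77802; factor = 6/ΣO = 2.15981.
Mg apfu = 0.67785 × 2.15981 = 1.464.

1.464 Mg apfu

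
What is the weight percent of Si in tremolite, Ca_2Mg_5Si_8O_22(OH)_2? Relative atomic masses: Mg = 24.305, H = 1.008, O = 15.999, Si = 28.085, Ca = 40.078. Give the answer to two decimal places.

27.66 mass %

Molar mass of Ca_2Mg_5Si_8O_22(OH)_2: 2*40.078 + 5*24.305 + 8*28.085 + 24*15.999 + 2*1.008 = 812.353 g/mol.
Mass of Si per formula unit: 8 × 28.085 = 224.680 g.
Weight fraction Si = 224.680 / 812.353 = 0.2766.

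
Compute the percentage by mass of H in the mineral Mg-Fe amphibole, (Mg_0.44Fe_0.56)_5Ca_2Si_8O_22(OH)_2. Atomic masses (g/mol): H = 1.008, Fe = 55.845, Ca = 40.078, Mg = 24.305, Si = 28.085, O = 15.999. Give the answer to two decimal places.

M((Mg_0.44Fe_0.56)_5Ca_2Si_8O_22(OH)_2) = 900.665 g/mol.
H contributes 2 × 1.008 = 2.016 g per mole.
2.016/900.665 = 0.0022 → 0.22%.

0.22 weight percent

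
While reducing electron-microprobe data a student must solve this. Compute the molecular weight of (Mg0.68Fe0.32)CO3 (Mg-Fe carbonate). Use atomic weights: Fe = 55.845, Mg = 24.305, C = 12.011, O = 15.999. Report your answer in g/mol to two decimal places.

94.41 g/mol

M = 0.68·24.305 + 0.32·55.845 + 1·12.011 + 3·15.999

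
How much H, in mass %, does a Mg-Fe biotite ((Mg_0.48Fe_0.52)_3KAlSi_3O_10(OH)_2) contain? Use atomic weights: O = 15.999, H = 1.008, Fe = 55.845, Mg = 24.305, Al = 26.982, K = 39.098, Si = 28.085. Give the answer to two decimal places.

0.43 mass %

Molar mass of (Mg_0.48Fe_0.52)_3KAlSi_3O_10(OH)_2: 1.44*24.305 + 1.56*55.845 + 1*39.098 + 1*26.982 + 3*28.085 + 12*15.999 + 2*1.008 = 466.456 g/mol.
Mass of H per formula unit: 2 × 1.008 = 2.016 g.
Weight fraction H = 2.016 / 466.456 = 0.0043.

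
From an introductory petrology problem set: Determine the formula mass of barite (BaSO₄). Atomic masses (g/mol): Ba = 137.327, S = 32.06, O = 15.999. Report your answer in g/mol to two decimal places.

Ba: 1 × 137.327 = 137.3270
S: 1 × 32.06 = 32.0600
O: 4 × 15.999 = 63.9960
Summing the contributions gives the formula mass.

233.38 g/mol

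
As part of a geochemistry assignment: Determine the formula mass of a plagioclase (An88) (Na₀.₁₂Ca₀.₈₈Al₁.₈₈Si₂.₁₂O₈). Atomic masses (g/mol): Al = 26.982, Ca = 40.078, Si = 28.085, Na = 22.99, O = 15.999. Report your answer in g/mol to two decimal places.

276.29 g/mol

Na: 0.12 × 22.99 = 2.7588
Ca: 0.88 × 40.078 = 35.2686
Al: 1.88 × 26.982 = 50.7262
Si: 2.12 × 28.085 = 59.5402
O: 8 × 15.999 = 127.9920
Summing the contributions gives the formula mass.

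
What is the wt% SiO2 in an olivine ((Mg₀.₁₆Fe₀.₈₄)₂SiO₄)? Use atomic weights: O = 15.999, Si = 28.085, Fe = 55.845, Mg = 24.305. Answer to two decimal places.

M((Mg₀.₁₆Fe₀.₈₄)₂SiO₄) = 193.678 g/mol; M(SiO2) = 60.083 g/mol.
Moles SiO2 per formula unit = 1 Si ÷ 1 = 1.0000.
SiO2 fraction = (1.0000 × 60.083) / 193.678 = 60.083/193.678 = 0.3102.

31.02 wt%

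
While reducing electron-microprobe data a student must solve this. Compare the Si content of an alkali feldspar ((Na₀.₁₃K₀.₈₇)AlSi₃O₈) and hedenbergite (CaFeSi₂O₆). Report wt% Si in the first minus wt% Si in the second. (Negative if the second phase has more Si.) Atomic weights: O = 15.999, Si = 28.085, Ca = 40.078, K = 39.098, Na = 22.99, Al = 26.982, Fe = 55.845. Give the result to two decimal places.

7.86 percentage points

Si in (Na₀.₁₃K₀.₈₇)AlSi₃O₈: molar mass 276.233 g/mol; 3×28.085 = 84.255 g → 30.50 wt%.
Si in CaFeSi₂O₆: molar mass 248.087 g/mol; 2×28.085 = 56.170 g → 22.64 wt%.
Difference = 30.50 − 22.64 = 7.86 percentage points.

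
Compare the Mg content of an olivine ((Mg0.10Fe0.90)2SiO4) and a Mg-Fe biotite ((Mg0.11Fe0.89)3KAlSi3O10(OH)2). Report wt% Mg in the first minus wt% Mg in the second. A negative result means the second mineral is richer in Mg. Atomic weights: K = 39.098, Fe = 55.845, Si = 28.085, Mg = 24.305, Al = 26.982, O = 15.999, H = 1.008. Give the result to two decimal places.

0.86 percentage points

Mg in (Mg0.10Fe0.90)2SiO4: molar mass 197.463 g/mol; 0.20×24.305 = 4.861 g → 2.46 wt%.
Mg in (Mg0.11Fe0.89)3KAlSi3O10(OH)2: molar mass 501.466 g/mol; 0.33×24.305 = 8.021 g → 1.60 wt%.
Difference = 2.46 − 1.60 = 0.86 percentage points.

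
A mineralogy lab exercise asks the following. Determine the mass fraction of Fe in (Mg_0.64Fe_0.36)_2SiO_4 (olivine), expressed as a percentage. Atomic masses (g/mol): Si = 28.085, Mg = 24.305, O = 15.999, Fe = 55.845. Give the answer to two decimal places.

M((Mg_0.64Fe_0.36)_2SiO_4) = 163.400 g/mol.
Fe contributes 0.72 × 55.845 = 40.208 g per mole.
40.208/163.400 = 0.2461 → 24.61%.

24.61 mass %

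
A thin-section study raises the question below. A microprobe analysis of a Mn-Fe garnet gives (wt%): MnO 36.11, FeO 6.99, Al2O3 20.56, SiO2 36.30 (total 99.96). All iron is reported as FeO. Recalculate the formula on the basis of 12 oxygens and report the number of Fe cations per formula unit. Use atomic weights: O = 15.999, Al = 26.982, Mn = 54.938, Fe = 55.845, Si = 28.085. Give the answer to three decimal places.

0.483 Fe apfu

MnO (M=70.937): mol = 0.50904; Mn = 0.50904, O = 0.50904.
FeO (M=71.844): mol = 0.09729; Fe = 0.09729, O = 0.09729.
Al2O3 (M=101.961): mol = 0.20165; Al = 0.40330, O = 0.60495.
SiO2 (M=60.083): mol = 0.60416; Si = 0.60416, O = 1.20832.
ΣO = 2.41960; factor = 12/ΣO = 4.95950.
Fe apfu = 0.09729 × 4.95950 = 0.483.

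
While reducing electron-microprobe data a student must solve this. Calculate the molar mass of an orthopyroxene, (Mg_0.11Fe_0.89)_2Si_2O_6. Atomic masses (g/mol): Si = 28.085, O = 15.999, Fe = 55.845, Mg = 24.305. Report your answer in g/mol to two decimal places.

Mg: 0.22 × 24.305 = 5.3471
Fe: 1.78 × 55.845 = 99.4041
Si: 2 × 28.085 = 56.1700
O: 6 × 15.999 = 95.9940
Summing the contributions gives the formula mass.

256.92 g/mol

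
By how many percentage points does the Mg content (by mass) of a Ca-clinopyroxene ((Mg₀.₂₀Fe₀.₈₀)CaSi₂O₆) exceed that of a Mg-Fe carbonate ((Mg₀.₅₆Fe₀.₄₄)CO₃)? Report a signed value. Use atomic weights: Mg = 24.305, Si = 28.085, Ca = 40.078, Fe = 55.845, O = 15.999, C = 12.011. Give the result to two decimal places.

-11.85 percentage points

M((Mg₀.₂₀Fe₀.₈₀)CaSi₂O₆) = 241.779 g/mol, so wt% Mg = 4.861/241.779 × 100 = 2.01%.
M((Mg₀.₅₆Fe₀.₄₄)CO₃) = 98.191 g/mol, so wt% Mg = 13.611/98.191 × 100 = 13.86%.
2.01 − 13.86 = -11.85 pp.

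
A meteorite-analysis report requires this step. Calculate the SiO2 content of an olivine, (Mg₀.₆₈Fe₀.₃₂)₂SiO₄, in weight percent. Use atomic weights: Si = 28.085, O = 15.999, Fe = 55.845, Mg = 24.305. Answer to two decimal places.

37.35 wt%

Formula mass = 160.877 g/mol.
1 Si → 1.0000 mol SiO2 per formula unit; M(SiO2) = 60.083, so SiO2 mass = 60.083 g.
60.083/160.877 × 100 = 37.35 wt%.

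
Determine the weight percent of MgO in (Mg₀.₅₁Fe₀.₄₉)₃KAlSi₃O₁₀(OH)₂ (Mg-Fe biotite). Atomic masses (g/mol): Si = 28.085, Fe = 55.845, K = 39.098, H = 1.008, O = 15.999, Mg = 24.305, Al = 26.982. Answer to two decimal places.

13.30 wt%

M((Mg₀.₅₁Fe₀.₄₉)₃KAlSi₃O₁₀(OH)₂) = 463.618 g/mol; M(MgO) = 40.304 g/mol.
Moles MgO per formula unit = 1.53 Mg ÷ 1 = 1.5300.
MgO fraction = (1.5300 × 40.304) / 463.618 = 61.665/463.618 = 0.1330.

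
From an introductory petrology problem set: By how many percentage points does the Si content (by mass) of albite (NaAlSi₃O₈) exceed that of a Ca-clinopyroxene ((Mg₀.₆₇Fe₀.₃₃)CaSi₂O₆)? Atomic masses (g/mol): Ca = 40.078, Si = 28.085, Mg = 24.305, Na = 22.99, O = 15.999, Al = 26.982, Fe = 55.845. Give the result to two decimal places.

7.38 percentage points

First mineral: 84.255 g Si in 262.219 g formula = 32.13 wt% Si.
Second mineral: 56.170 g Si in 226.955 g formula = 24.75 wt% Si.
32.13% − 24.75% gives a difference of 7.38 percentage points.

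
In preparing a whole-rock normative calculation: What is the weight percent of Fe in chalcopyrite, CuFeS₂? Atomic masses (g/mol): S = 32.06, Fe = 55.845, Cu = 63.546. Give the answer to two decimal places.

30.43 mass %

Formula mass = 1×63.546 + 1×55.845 + 2×32.06 = 183.511 g/mol, of which 55.845 g is Fe.
So Fe makes up 55.845/183.511 = 0.3043 of the mass, i.e. 30.43%.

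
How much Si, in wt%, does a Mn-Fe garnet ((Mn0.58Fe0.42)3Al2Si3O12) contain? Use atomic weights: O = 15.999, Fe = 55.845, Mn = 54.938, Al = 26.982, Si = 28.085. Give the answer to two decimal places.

16.98 wt%

Molar mass of (Mn0.58Fe0.42)3Al2Si3O12: 1.74·54.938 + 1.26·55.845 + 2·26.982 + 3·28.085 + 12·15.999 = 496.164 g/mol.
Mass of Si per formula unit: 3 × 28.085 = 84.255 g.
Weight fraction Si = 84.255 / 496.164 = 0.1698.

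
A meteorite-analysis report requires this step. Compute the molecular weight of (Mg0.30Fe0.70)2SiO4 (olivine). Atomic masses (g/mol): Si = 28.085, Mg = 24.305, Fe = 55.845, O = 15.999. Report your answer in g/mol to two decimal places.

184.85 g/mol

Mg: 0.60 × 24.305 = 14.5830
Fe: 1.40 × 55.845 = 78.1830
Si: 1 × 28.085 = 28.0850
O: 4 × 15.999 = 63.9960
Summing the contributions gives the formula mass.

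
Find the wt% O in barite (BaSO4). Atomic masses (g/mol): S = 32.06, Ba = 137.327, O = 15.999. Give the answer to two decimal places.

M(BaSO4) = 233.383 g/mol.
O contributes 4 × 15.999 = 63.996 g per mole.
63.996/233.383 = 0.2742 → 27.42%.

27.42 weight percent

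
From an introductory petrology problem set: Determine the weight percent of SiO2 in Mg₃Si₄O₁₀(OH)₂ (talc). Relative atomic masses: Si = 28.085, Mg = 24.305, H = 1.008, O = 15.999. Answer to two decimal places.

M(Mg₃Si₄O₁₀(OH)₂) = 379.259 g/mol; M(SiO2) = 60.083 g/mol.
Moles SiO2 per formula unit = 4 Si ÷ 1 = 4.0000.
SiO2 fraction = (4.0000 × 60.083) / 379.259 = 240.332/379.259 = 0.6337.

63.37 wt%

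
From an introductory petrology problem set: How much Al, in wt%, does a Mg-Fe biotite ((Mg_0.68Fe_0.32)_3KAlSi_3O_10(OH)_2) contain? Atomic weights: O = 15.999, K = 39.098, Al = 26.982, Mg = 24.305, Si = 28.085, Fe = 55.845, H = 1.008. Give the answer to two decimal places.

6.03 wt%

Formula mass = 2.04×24.305 + 0.96×55.845 + 1×39.098 + 1×26.982 + 3×28.085 + 12×15.999 + 2×1.008 = 447.532 g/mol, of which 26.982 g is Al.
So Al makes up 26.982/447.532 = 0.0603 of the mass, i.e. 6.03%.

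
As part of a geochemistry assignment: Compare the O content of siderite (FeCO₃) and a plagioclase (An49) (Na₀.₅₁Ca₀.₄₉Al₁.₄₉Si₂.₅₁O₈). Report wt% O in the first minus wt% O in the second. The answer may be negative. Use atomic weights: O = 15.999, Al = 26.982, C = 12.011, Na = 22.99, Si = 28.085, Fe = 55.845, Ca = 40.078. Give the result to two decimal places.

First mineral: 47.997 g O in 115.853 g formula = 41.43 wt% O.
Second mineral: 127.992 g O in 270.052 g formula = 47.40 wt% O.
41.43% − 47.40% gives a difference of -5.97 percentage points.

-5.97 percentage points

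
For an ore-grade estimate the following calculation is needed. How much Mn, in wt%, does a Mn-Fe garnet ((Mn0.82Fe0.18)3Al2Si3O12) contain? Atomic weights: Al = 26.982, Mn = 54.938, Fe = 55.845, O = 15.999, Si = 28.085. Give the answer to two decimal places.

Formula mass = 2.46×54.938 + 0.54×55.845 + 2×26.982 + 3×28.085 + 12×15.999 = 495.511 g/mol, of which 135.147 g is Mn.
So Mn makes up 135.147/495.511 = 0.2727 of the mass, i.e. 27.27%.

27.27 wt%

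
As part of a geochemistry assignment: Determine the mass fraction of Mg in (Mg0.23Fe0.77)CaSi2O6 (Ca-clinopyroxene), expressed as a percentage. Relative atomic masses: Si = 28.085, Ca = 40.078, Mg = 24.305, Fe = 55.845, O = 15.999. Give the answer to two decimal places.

2.32 mass %

Molar mass of (Mg0.23Fe0.77)CaSi2O6: 0.23×24.305 + 0.77×55.845 + 1×40.078 + 2×28.085 + 6×15.999 = 240.833 g/mol.
Mass of Mg per formula unit: 0.23 × 24.305 = 5.590 g.
Weight fraction Mg = 5.590 / 240.833 = 0.0232.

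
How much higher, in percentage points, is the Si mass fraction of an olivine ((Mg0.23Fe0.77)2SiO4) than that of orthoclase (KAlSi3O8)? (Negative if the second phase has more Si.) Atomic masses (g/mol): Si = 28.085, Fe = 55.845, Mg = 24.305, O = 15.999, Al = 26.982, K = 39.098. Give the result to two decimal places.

-15.43 percentage points

M((Mg0.23Fe0.77)2SiO4) = 189.263 g/mol, so wt% Si = 28.085/189.263 × 100 = 14.84%.
M(KAlSi3O8) = 278.327 g/mol, so wt% Si = 84.255/278.327 × 100 = 30.27%.
14.84 − 30.27 = -15.43 pp.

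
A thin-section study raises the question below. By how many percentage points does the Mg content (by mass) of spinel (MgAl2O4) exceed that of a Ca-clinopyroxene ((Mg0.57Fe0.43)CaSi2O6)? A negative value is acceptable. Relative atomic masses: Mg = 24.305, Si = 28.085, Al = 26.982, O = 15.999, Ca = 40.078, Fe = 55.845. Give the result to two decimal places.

11.06 percentage points

First mineral: 24.305 g Mg in 142.265 g formula = 17.08 wt% Mg.
Second mineral: 13.854 g Mg in 230.109 g formula = 6.02 wt% Mg.
17.08% − 6.02% gives a difference of 11.06 percentage points.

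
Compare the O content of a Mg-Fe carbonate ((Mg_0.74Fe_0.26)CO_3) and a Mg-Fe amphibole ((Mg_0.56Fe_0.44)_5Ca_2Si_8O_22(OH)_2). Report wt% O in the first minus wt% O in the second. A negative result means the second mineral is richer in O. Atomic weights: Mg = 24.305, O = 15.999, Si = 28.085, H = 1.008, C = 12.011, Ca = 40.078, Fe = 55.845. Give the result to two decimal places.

8.33 percentage points

M((Mg_0.74Fe_0.26)CO_3) = 92.513 g/mol, so wt% O = 47.997/92.513 × 100 = 51.88%.
M((Mg_0.56Fe_0.44)_5Ca_2Si_8O_22(OH)_2) = 881.741 g/mol, so wt% O = 383.976/881.741 × 100 = 43.55%.
51.88 − 43.55 = 8.33 pp.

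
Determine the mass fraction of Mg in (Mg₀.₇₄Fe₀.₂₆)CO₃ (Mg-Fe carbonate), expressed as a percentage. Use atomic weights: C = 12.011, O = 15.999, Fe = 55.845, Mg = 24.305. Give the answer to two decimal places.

19.44 wt%

Molar mass of (Mg₀.₇₄Fe₀.₂₆)CO₃: 0.74×24.305 + 0.26×55.845 + 1×12.011 + 3×15.999 = 92.513 g/mol.
Mass of Mg per formula unit: 0.74 × 24.305 = 17.986 g.
Weight fraction Mg = 17.986 / 92.513 = 0.1944.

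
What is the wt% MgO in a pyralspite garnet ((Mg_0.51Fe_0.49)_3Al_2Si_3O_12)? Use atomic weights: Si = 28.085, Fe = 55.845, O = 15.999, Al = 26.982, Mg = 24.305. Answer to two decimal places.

13.72 wt%

M((Mg_0.51Fe_0.49)_3Al_2Si_3O_12) = 449.486 g/mol; M(MgO) = 40.304 g/mol.
Moles MgO per formula unit = 1.53 Mg ÷ 1 = 1.5300.
MgO fraction = (1.5300 × 40.304) / 449.486 = 61.665/449.486 = 0.1372.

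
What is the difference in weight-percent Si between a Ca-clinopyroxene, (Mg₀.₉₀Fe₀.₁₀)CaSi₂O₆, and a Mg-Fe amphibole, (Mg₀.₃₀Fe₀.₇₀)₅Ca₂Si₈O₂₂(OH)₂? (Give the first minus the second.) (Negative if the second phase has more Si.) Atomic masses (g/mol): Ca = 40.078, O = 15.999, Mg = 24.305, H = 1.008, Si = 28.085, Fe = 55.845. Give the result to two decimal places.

1.22 percentage points

M((Mg₀.₉₀Fe₀.₁₀)CaSi₂O₆) = 219.701 g/mol, so wt% Si = 56.170/219.701 × 100 = 25.57%.
M((Mg₀.₃₀Fe₀.₇₀)₅Ca₂Si₈O₂₂(OH)₂) = 922.743 g/mol, so wt% Si = 224.680/922.743 × 100 = 24.35%.
25.57 − 24.35 = 1.22 pp.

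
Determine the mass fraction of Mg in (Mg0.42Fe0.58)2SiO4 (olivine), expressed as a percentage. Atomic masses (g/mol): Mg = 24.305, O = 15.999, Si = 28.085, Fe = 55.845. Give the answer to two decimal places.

11.52 mass %

M((Mg0.42Fe0.58)2SiO4) = 177.277 g/mol.
Mg contributes 0.84 × 24.305 = 20.416 g per mole.
20.416/177.277 = 0.1152 → 11.52%.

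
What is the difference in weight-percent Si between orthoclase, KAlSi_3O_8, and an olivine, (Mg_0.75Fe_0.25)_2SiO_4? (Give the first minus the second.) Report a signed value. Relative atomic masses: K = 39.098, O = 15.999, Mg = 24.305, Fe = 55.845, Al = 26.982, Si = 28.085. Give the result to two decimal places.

M(KAlSi_3O_8) = 278.327 g/mol, so wt% Si = 84.255/278.327 × 100 = 30.27%.
M((Mg_0.75Fe_0.25)_2SiO_4) = 156.461 g/mol, so wt% Si = 28.085/156.461 × 100 = 17.95%.
30.27 − 17.95 = 12.32 pp.

12.32 percentage points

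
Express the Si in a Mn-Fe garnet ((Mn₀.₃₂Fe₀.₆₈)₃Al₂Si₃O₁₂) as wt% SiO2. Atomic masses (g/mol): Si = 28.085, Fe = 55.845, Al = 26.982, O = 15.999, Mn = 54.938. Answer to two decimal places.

M((Mn₀.₃₂Fe₀.₆₈)₃Al₂Si₃O₁₂) = 496.871 g/mol; M(SiO2) = 60.083 g/mol.
Moles SiO2 per formula unit = 3 Si ÷ 1 = 3.0000.
SiO2 fraction = (3.0000 × 60.083) / 496.871 = 180.249/496.871 = 0.3628.

36.28 wt%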